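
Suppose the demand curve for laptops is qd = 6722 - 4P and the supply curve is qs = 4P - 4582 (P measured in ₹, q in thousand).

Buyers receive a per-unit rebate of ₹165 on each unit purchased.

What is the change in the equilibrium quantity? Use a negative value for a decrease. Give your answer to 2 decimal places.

+330.00

Original equilibrium: 6722 - 4P = 4P - 4582 gives 11304 = 8P, so P = 1413 and q = 1070.
Since buyers' out-of-pocket price is the market price minus the rebate, the effective demand curve becomes qd = 7382 - 4P.
Equate the new curves: 7382 - 4P = 4P - 4582, giving 11964 = 8P, P = 1495.5, q = 1400.
Δq = 1400 − 1070 = +330.00.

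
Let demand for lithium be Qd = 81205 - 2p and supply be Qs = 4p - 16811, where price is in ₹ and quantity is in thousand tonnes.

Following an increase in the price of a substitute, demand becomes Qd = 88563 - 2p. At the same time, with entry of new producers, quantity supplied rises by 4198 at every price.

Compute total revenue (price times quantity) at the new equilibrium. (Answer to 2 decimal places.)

924709293.78

Initially, 81205 - 2p = 4p - 16811, so 98016 = 6p and p = 16336, Q = 48533.
The new curves are Qd = 88563 - 2p (demand) and Qs = 4p - 12613 (supply).
New equilibrium: 88563 - 2p = 4p - 12613 ⇒ 101176 = 6p ⇒ p = 50588/3 ≈ 16862.6667, Q = 164513/3 ≈ 54837.6667.
New expenditure = 16862.6667 × 54837.6667 = 924709293.78.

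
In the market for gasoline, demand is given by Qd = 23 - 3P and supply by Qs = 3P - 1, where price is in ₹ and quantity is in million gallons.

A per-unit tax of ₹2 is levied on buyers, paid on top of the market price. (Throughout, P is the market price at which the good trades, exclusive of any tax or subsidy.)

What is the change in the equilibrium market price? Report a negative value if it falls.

-1

Before the shock: 23 - 3P = 3P - 1 ⇒ 24 = 6P ⇒ P = 4, Q = 11.
Since buyers pay the price plus the tax, the effective demand curve becomes Qd = 17 - 3P.
Setting them equal: 17 - 3P = 3P - 1 → 18 = 6P, so P = 3 and Q = 8.
ΔP = 3 − 4 = -1.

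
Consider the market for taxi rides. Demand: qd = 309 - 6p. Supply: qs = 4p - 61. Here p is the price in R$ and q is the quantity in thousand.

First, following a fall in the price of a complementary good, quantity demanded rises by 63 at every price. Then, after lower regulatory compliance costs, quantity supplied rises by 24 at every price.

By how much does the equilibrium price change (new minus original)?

Initially, 309 - 6p = 4p - 61, so 370 = 10p and p = 37, q = 87.
The new curves are qd = 372 - 6p (demand) and qs = 4p - 37 (supply).
Clearing the new market: 372 - 6p = 4p - 37, so p = 40.9 and q = 126.6.
Δp = 40.9 − 37 = +3.9.

+3.9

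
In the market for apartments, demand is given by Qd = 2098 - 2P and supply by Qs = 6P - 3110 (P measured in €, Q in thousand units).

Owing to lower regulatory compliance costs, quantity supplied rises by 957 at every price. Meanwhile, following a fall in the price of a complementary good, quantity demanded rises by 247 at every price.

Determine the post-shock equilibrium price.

Before the shock: 2098 - 2P = 6P - 3110 ⇒ 5208 = 8P ⇒ P = 651, Q = 796.
The new curves are Qd = 2345 - 2P (demand) and Qs = 6P - 2153 (supply).
Setting them equal: 2345 - 2P = 6P - 2153 → 4498 = 8P, so P = 562.25 and Q = 1220.5.

562.25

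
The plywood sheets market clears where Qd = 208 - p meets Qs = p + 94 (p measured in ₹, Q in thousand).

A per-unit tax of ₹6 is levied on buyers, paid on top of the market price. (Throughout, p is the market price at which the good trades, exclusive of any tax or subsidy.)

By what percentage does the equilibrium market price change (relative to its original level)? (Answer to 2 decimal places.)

-5.26

Initially, 208 - p = p + 94, so 114 = 2p and p = 57, Q = 151.
Since buyers pay the price plus the tax, the effective demand curve becomes Qd = 202 - p.
New equilibrium: 202 - p = p + 94 ⇒ 108 = 2p ⇒ p = 54, Q = 148.
%Δp = (54 − 57) / 57 × 100 = -5.26%.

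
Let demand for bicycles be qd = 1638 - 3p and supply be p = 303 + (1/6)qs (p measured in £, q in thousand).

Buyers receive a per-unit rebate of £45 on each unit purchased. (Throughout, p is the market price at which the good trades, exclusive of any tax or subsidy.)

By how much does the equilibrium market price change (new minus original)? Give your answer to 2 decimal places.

Initially, 1638 - 3p = 6p - 1818, so 3456 = 9p and p = 384, q = 486.
Since buyers' out-of-pocket price is the market price minus the rebate, the effective demand curve becomes qd = 1773 - 3p.
Equate the new curves: 1773 - 3p = 6p - 1818, giving 3591 = 9p, p = 399, q = 576.
Δp = 399 − 384 = +15.00.

+15.00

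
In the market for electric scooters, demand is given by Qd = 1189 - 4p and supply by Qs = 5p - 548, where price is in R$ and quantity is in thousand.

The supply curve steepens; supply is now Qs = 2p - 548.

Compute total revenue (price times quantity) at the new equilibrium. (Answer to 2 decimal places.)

8974.50

Solve the original market: 1189 - 4p = 5p - 548, hence p = 193 and Q = 417.
The new curves are Qd = 1189 - 4p (demand) and Qs = 2p - 548 (supply).
Setting them equal: 1189 - 4p = 2p - 548 → 1737 = 6p, so p = 289.5 and Q = 31.
New expenditure = 289.5 × 31 = 8974.50.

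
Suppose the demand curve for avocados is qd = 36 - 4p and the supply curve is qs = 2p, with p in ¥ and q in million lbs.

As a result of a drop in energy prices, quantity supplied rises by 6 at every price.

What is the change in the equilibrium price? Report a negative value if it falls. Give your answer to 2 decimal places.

Before the shock: 36 - 4p = 2p ⇒ 36 = 6p ⇒ p = 6, q = 12.
The shock moves the curves to qd = 36 - 4p and qs = 2p + 6.
Setting them equal: 36 - 4p = 2p + 6 → 30 = 6p, so p = 5 and q = 16.
Δp = 5 − 6 = -1.00.

-1.00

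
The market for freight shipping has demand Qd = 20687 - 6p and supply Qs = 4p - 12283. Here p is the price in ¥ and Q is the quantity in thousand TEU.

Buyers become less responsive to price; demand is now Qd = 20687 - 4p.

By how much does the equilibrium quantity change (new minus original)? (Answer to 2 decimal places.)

+3297.00

Before the shock: 20687 - 6p = 4p - 12283 ⇒ 32970 = 10p ⇒ p = 3297, Q = 905.
After the shift, demand is Qd = 20687 - 4p and supply is Qs = 4p - 12283.
Clearing the new market: 20687 - 4p = 4p - 12283, so p = 4121.25 and Q = 4202.
ΔQ = 4202 − 905 = +3297.00.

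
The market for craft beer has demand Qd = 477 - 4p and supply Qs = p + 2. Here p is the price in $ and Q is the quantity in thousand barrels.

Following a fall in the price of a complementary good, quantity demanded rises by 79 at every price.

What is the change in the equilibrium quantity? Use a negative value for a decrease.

Solve the original market: 477 - 4p = p + 2, hence p = 95 and Q = 97.
The shock moves the curves to Qd = 556 - 4p and Qs = p + 2.
Clearing the new market: 556 - 4p = p + 2, so p = 110.8 and Q = 112.8.
ΔQ = 112.8 − 97 = +15.8.

+15.8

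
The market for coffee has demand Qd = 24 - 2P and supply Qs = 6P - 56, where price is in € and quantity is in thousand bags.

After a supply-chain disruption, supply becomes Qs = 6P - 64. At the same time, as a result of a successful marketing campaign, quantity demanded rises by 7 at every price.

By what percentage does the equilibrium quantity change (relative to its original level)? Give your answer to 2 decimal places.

Solve the original market: 24 - 2P = 6P - 56, hence P = 10 and Q = 4.
With the change applied: demand Qd = 31 - 2P, supply Qs = 6P - 64.
Setting them equal: 31 - 2P = 6P - 64 → 95 = 8P, so P = 11.875 and Q = 7.25.
%ΔQ = (7.25 − 4) / 4 × 100 = +81.25%.

+81.25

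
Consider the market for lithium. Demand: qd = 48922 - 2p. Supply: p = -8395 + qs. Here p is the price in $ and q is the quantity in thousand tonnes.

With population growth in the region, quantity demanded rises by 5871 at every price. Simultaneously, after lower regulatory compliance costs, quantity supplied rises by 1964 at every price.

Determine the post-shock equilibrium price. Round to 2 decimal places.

14811.33

Before the shock: 48922 - 2p = p + 8395 ⇒ 40527 = 3p ⇒ p = 13509, q = 21904.
With the change applied: demand qd = 54793 - 2p, supply qs = p + 10359.
New equilibrium: 54793 - 2p = p + 10359 ⇒ 44434 = 3p ⇒ p = 44434/3 ≈ 14811.3333, q = 75511/3 ≈ 25170.3333.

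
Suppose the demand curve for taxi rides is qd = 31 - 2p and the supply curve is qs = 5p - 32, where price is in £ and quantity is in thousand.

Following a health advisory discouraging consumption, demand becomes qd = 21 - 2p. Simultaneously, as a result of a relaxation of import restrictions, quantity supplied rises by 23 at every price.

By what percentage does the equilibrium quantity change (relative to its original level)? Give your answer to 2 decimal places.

-4.40

Initially, 31 - 2p = 5p - 32, so 63 = 7p and p = 9, q = 13.
The new curves are qd = 21 - 2p (demand) and qs = 5p - 9 (supply).
Setting them equal: 21 - 2p = 5p - 9 → 30 = 7p, so p = 30/7 ≈ 4.2857 and q = 87/7 ≈ 12.4286.
%Δq = (12.4286 − 13) / 13 × 100 = -4.40%.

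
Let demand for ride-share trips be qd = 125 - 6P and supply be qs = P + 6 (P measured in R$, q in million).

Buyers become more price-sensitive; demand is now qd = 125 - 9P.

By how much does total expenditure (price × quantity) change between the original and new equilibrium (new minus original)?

-177.99

Before the shock: 125 - 6P = P + 6 ⇒ 119 = 7P ⇒ P = 17, q = 23.
The shock moves the curves to qd = 125 - 9P and qs = P + 6.
Setting them equal: 125 - 9P = P + 6 → 119 = 10P, so P = 11.9 and q = 17.9.
Expenditure moves from 17×23 = 391 to 11.9×17.9 = 213.01; change = -177.99.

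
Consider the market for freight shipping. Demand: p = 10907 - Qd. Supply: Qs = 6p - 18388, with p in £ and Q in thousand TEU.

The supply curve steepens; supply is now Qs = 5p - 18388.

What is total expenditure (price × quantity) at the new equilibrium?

29414621.25

Solve the original market: 10907 - p = 6p - 18388, hence p = 4185 and Q = 6722.
The new curves are Qd = 10907 - p (demand) and Qs = 5p - 18388 (supply).
New equilibrium: 10907 - p = 5p - 18388 ⇒ 29295 = 6p ⇒ p = 4882.5, Q = 6024.5.
New expenditure = 4882.5 × 6024.5 = 29414621.25.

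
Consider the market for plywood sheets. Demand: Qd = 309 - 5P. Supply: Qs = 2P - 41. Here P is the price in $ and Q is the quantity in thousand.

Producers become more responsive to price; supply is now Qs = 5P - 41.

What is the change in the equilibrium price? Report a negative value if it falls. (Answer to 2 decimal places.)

Before the shock: 309 - 5P = 2P - 41 ⇒ 350 = 7P ⇒ P = 50, Q = 59.
The new curves are Qd = 309 - 5P (demand) and Qs = 5P - 41 (supply).
Equate the new curves: 309 - 5P = 5P - 41, giving 350 = 10P, P = 35, Q = 134.
ΔP = 35 − 50 = -15.00.

-15.00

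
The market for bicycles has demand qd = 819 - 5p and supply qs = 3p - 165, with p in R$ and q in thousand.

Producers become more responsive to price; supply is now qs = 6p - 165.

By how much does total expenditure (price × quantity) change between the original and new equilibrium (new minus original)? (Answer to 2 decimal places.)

+8160.69

Initially, 819 - 5p = 3p - 165, so 984 = 8p and p = 123, q = 204.
With the change applied: demand qd = 819 - 5p, supply qs = 6p - 165.
New equilibrium: 819 - 5p = 6p - 165 ⇒ 984 = 11p ⇒ p = 984/11 ≈ 89.4545, q = 4089/11 ≈ 371.7273.
Expenditure moves from 123×204 = 25092 to 89.4545×371.7273 = 33252.6942; change = +8160.69.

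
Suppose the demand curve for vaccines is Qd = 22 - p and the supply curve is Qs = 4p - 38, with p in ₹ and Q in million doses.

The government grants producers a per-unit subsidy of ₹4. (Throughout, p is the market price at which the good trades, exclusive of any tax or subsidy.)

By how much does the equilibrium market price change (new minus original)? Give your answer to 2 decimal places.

-3.20

Solve the original market: 22 - p = 4p - 38, hence p = 12 and Q = 10.
Since sellers receive the price plus the subsidy, the effective supply curve becomes Qs = 4p - 22.
New equilibrium: 22 - p = 4p - 22 ⇒ 44 = 5p ⇒ p = 8.8, Q = 13.2.
Δp = 8.8 − 12 = -3.20.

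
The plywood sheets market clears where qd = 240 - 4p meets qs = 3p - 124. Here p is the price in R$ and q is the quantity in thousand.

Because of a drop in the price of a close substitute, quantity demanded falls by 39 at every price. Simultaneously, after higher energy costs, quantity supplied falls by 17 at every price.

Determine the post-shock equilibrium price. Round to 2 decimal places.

48.86

Solve the original market: 240 - 4p = 3p - 124, hence p = 52 and q = 32.
The new curves are qd = 201 - 4p (demand) and qs = 3p - 141 (supply).
Clearing the new market: 201 - 4p = 3p - 141, so p = 342/7 ≈ 48.8571 and q = 39/7 ≈ 5.5714.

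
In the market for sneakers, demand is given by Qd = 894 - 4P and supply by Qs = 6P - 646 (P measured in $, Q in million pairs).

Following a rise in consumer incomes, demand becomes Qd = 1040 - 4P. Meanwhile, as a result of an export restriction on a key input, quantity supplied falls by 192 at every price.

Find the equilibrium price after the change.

Before the shock: 894 - 4P = 6P - 646 ⇒ 1540 = 10P ⇒ P = 154, Q = 278.
The new curves are Qd = 1040 - 4P (demand) and Qs = 6P - 838 (supply).
New equilibrium: 1040 - 4P = 6P - 838 ⇒ 1878 = 10P ⇒ P = 187.8, Q = 288.8.

187.8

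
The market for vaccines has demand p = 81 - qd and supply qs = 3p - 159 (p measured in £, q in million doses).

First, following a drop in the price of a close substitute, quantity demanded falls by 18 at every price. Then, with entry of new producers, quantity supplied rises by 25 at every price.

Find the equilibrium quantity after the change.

13.75

Before the shock: 81 - p = 3p - 159 ⇒ 240 = 4p ⇒ p = 60, q = 21.
The new curves are qd = 63 - p (demand) and qs = 3p - 134 (supply).
New equilibrium: 63 - p = 3p - 134 ⇒ 197 = 4p ⇒ p = 49.25, q = 13.75.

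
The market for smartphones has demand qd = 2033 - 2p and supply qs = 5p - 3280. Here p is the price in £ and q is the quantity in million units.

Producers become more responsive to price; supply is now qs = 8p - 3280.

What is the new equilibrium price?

531.3

Initially, 2033 - 2p = 5p - 3280, so 5313 = 7p and p = 759, q = 515.
With the change applied: demand qd = 2033 - 2p, supply qs = 8p - 3280.
New equilibrium: 2033 - 2p = 8p - 3280 ⇒ 5313 = 10p ⇒ p = 531.3, q = 970.4.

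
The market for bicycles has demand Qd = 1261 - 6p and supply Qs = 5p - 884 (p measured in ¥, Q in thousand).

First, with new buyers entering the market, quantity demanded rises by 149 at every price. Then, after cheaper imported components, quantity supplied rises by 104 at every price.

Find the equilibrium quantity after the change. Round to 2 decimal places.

Solve the original market: 1261 - 6p = 5p - 884, hence p = 195 and Q = 91.
After the shift, demand is Qd = 1410 - 6p and supply is Qs = 5p - 780.
Clearing the new market: 1410 - 6p = 5p - 780, so p = 2190/11 ≈ 199.0909 and Q = 2370/11 ≈ 215.4545.

215.45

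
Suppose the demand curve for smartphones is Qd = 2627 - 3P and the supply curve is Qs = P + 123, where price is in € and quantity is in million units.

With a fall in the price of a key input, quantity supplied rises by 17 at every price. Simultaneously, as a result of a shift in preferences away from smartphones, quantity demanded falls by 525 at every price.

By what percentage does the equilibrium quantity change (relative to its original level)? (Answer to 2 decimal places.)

-15.82

Solve the original market: 2627 - 3P = P + 123, hence P = 626 and Q = 749.
With the change applied: demand Qd = 2102 - 3P, supply Qs = P + 140.
Setting them equal: 2102 - 3P = P + 140 → 1962 = 4P, so P = 490.5 and Q = 630.5.
%ΔQ = (630.5 − 749) / 749 × 100 = -15.82%.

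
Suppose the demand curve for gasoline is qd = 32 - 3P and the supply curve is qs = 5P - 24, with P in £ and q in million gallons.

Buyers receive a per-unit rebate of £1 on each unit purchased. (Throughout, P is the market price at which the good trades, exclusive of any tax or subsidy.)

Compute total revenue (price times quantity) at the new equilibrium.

94.953125

Solve the original market: 32 - 3P = 5P - 24, hence P = 7 and q = 11.
Since buyers' out-of-pocket price is the market price minus the rebate, the effective demand curve becomes qd = 35 - 3P.
Equate the new curves: 35 - 3P = 5P - 24, giving 59 = 8P, P = 7.375, q = 12.875.
New expenditure = 7.375 × 12.875 = 94.953125.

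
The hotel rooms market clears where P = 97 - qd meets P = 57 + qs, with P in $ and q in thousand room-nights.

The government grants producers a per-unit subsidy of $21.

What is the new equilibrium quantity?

Original equilibrium: 97 - P = P - 57 gives 154 = 2P, so P = 77 and q = 20.
Since sellers receive the price plus the subsidy, the effective supply curve becomes qs = P - 36.
New equilibrium: 97 - P = P - 36 ⇒ 133 = 2P ⇒ P = 66.5, q = 30.5.

30.5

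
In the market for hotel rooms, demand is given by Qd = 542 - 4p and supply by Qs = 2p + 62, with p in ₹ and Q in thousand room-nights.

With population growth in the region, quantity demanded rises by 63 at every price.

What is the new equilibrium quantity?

243

Before the shock: 542 - 4p = 2p + 62 ⇒ 480 = 6p ⇒ p = 80, Q = 222.
The new curves are Qd = 605 - 4p (demand) and Qs = 2p + 62 (supply).
Equate the new curves: 605 - 4p = 2p + 62, giving 543 = 6p, p = 90.5, Q = 243.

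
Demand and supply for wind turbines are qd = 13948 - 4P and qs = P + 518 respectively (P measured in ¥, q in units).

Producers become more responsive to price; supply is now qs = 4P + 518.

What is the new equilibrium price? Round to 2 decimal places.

1678.75

Solve the original market: 13948 - 4P = P + 518, hence P = 2686 and q = 3204.
The shock moves the curves to qd = 13948 - 4P and qs = 4P + 518.
Equate the new curves: 13948 - 4P = 4P + 518, giving 13430 = 8P, P = 1678.75, q = 7233.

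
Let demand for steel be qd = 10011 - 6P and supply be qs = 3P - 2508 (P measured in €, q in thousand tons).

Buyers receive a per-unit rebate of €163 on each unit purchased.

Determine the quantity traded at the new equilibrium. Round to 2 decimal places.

1991.00

Initially, 10011 - 6P = 3P - 2508, so 12519 = 9P and P = 1391, q = 1665.
Since buyers' out-of-pocket price is the market price minus the rebate, the effective demand curve becomes qd = 10989 - 6P.
Setting them equal: 10989 - 6P = 3P - 2508 → 13497 = 9P, so P = 4499/3 ≈ 1499.6667 and q = 1991.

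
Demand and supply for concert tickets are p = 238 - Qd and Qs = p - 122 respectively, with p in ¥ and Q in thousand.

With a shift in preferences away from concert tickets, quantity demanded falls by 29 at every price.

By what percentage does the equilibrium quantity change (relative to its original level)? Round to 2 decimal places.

Before the shock: 238 - p = p - 122 ⇒ 360 = 2p ⇒ p = 180, Q = 58.
The new curves are Qd = 209 - p (demand) and Qs = p - 122 (supply).
Clearing the new market: 209 - p = p - 122, so p = 165.5 and Q = 43.5.
%ΔQ = (43.5 − 58) / 58 × 100 = -25.00%.

-25.00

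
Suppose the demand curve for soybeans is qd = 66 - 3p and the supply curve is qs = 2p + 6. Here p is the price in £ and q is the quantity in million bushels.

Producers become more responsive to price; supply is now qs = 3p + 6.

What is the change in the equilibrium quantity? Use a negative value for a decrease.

Original equilibrium: 66 - 3p = 2p + 6 gives 60 = 5p, so p = 12 and q = 30.
The new curves are qd = 66 - 3p (demand) and qs = 3p + 6 (supply).
New equilibrium: 66 - 3p = 3p + 6 ⇒ 60 = 6p ⇒ p = 10, q = 36.
Δq = 36 − 30 = +6.

+6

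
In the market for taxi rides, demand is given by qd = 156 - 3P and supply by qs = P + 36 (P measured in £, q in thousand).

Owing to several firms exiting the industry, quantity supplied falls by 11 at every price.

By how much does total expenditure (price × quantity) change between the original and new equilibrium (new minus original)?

-88.6875

Before the shock: 156 - 3P = P + 36 ⇒ 120 = 4P ⇒ P = 30, q = 66.
With the change applied: demand qd = 156 - 3P, supply qs = P + 25.
New equilibrium: 156 - 3P = P + 25 ⇒ 131 = 4P ⇒ P = 32.75, q = 57.75.
Expenditure moves from 30×66 = 1980 to 32.75×57.75 = 1891.3125; change = -88.6875.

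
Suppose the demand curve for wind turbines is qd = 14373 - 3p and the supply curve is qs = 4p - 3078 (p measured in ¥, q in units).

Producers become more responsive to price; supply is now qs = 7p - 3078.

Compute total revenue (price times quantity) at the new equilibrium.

15946200.27

Initially, 14373 - 3p = 4p - 3078, so 17451 = 7p and p = 2493, q = 6894.
The shock moves the curves to qd = 14373 - 3p and qs = 7p - 3078.
Setting them equal: 14373 - 3p = 7p - 3078 → 17451 = 10p, so p = 1745.1 and q = 9137.7.
New expenditure = 1745.1 × 9137.7 = 15946200.27.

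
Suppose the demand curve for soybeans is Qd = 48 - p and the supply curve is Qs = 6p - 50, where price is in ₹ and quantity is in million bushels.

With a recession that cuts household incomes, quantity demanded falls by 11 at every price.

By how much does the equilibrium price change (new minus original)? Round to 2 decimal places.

-1.57

Before the shock: 48 - p = 6p - 50 ⇒ 98 = 7p ⇒ p = 14, Q = 34.
After the shift, demand is Qd = 37 - p and supply is Qs = 6p - 50.
Equate the new curves: 37 - p = 6p - 50, giving 87 = 7p, p = 87/7 ≈ 12.4286, Q = 172/7 ≈ 24.5714.
Δp = 12.4286 − 14 = -1.57.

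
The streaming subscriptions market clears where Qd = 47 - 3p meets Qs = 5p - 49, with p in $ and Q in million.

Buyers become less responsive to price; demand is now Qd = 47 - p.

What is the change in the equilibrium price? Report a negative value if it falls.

Original equilibrium: 47 - 3p = 5p - 49 gives 96 = 8p, so p = 12 and Q = 11.
After the shift, demand is Qd = 47 - p and supply is Qs = 5p - 49.
Setting them equal: 47 - p = 5p - 49 → 96 = 6p, so p = 16 and Q = 31.
Δp = 16 − 12 = +4.

+4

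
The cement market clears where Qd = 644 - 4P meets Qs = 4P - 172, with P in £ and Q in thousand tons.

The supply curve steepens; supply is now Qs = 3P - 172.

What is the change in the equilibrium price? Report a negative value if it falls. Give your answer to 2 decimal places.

+14.57

Solve the original market: 644 - 4P = 4P - 172, hence P = 102 and Q = 236.
The shock moves the curves to Qd = 644 - 4P and Qs = 3P - 172.
Setting them equal: 644 - 4P = 3P - 172 → 816 = 7P, so P = 816/7 ≈ 116.5714 and Q = 1244/7 ≈ 177.7143.
ΔP = 116.5714 − 102 = +14.57.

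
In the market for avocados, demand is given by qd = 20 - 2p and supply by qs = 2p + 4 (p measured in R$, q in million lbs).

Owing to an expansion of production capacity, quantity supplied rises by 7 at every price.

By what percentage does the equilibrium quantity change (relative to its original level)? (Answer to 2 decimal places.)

Initially, 20 - 2p = 2p + 4, so 16 = 4p and p = 4, q = 12.
The shock moves the curves to qd = 20 - 2p and qs = 2p + 11.
New equilibrium: 20 - 2p = 2p + 11 ⇒ 9 = 4p ⇒ p = 2.25, q = 15.5.
%Δq = (15.5 − 12) / 12 × 100 = +29.17%.

+29.17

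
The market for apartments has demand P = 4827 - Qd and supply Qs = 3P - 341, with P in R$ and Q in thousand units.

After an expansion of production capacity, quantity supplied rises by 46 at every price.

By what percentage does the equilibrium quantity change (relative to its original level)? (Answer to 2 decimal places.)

Original equilibrium: 4827 - P = 3P - 341 gives 5168 = 4P, so P = 1292 and Q = 3535.
The new curves are Qd = 4827 - P (demand) and Qs = 3P - 295 (supply).
Clearing the new market: 4827 - P = 3P - 295, so P = 1280.5 and Q = 3546.5.
%ΔQ = (3546.5 − 3535) / 3535 × 100 = +0.33%.

+0.33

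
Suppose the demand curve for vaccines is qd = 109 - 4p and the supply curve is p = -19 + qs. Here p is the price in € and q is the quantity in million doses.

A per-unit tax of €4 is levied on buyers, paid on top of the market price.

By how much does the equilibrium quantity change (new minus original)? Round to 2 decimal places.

Solve the original market: 109 - 4p = p + 19, hence p = 18 and q = 37.
Since buyers pay the price plus the tax, the effective demand curve becomes qd = 93 - 4p.
New equilibrium: 93 - 4p = p + 19 ⇒ 74 = 5p ⇒ p = 14.8, q = 33.8.
Δq = 33.8 − 37 = -3.20.

-3.20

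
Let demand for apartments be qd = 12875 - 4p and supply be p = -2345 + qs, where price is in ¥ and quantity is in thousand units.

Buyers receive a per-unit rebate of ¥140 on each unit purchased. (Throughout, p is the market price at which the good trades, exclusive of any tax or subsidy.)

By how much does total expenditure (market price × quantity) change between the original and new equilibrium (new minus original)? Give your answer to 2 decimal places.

Initially, 12875 - 4p = p + 2345, so 10530 = 5p and p = 2106, q = 4451.
Since buyers' out-of-pocket price is the market price minus the rebate, the effective demand curve becomes qd = 13435 - 4p.
Clearing the new market: 13435 - 4p = p + 2345, so p = 2218 and q = 4563.
Expenditure moves from 2106×4451 = 9373806 to 2218×4563 = 10120734; change = +746928.00.

+746928.00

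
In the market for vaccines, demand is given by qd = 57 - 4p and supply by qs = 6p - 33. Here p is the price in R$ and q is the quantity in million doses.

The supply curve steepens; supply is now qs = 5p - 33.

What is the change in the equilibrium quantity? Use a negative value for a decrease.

Solve the original market: 57 - 4p = 6p - 33, hence p = 9 and q = 21.
The new curves are qd = 57 - 4p (demand) and qs = 5p - 33 (supply).
Equate the new curves: 57 - 4p = 5p - 33, giving 90 = 9p, p = 10, q = 17.
Δq = 17 − 21 = -4.

-4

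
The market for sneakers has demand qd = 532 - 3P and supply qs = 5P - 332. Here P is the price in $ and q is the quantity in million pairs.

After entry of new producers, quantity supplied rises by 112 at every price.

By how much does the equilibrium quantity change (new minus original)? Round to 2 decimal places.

Initially, 532 - 3P = 5P - 332, so 864 = 8P and P = 108, q = 208.
The new curves are qd = 532 - 3P (demand) and qs = 5P - 220 (supply).
Clearing the new market: 532 - 3P = 5P - 220, so P = 94 and q = 250.
Δq = 250 − 208 = +42.00.

+42.00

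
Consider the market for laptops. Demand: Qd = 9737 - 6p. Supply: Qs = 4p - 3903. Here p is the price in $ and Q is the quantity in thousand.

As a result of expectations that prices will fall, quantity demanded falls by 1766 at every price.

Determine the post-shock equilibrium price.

1187.4

Initially, 9737 - 6p = 4p - 3903, so 13640 = 10p and p = 1364, Q = 1553.
The shock moves the curves to Qd = 7971 - 6p and Qs = 4p - 3903.
Equate the new curves: 7971 - 6p = 4p - 3903, giving 11874 = 10p, p = 1187.4, Q = 846.6.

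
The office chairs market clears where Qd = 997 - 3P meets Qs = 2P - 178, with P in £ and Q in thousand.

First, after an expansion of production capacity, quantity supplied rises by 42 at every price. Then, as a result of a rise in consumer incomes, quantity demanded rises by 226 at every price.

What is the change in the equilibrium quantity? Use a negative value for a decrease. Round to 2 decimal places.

+115.60

Original equilibrium: 997 - 3P = 2P - 178 gives 1175 = 5P, so P = 235 and Q = 292.
The shock moves the curves to Qd = 1223 - 3P and Qs = 2P - 136.
New equilibrium: 1223 - 3P = 2P - 136 ⇒ 1359 = 5P ⇒ P = 271.8, Q = 407.6.
ΔQ = 407.6 − 292 = +115.60.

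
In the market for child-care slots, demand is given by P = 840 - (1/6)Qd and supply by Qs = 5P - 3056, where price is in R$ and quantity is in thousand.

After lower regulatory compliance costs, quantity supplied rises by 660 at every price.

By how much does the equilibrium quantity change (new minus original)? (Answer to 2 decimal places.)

Solve the original market: 5040 - 6P = 5P - 3056, hence P = 736 and Q = 624.
The shock moves the curves to Qd = 5040 - 6P and Qs = 5P - 2396.
Clearing the new market: 5040 - 6P = 5P - 2396, so P = 676 and Q = 984.
ΔQ = 984 − 624 = +360.00.

+360.00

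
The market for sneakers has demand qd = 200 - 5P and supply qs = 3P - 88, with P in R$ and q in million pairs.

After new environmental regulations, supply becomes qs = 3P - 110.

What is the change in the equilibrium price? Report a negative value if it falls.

+2.75

Initially, 200 - 5P = 3P - 88, so 288 = 8P and P = 36, q = 20.
After the shift, demand is qd = 200 - 5P and supply is qs = 3P - 110.
Clearing the new market: 200 - 5P = 3P - 110, so P = 38.75 and q = 6.25.
ΔP = 38.75 − 36 = +2.75.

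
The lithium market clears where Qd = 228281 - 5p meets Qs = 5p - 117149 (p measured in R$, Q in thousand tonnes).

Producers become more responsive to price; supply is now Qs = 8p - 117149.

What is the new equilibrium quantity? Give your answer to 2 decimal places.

95423.31

Before the shock: 228281 - 5p = 5p - 117149 ⇒ 345430 = 10p ⇒ p = 34543, Q = 55566.
The new curves are Qd = 228281 - 5p (demand) and Qs = 8p - 117149 (supply).
Setting them equal: 228281 - 5p = 8p - 117149 → 345430 = 13p, so p = 345430/13 ≈ 26571.5385 and Q = 1240503/13 ≈ 95423.3077.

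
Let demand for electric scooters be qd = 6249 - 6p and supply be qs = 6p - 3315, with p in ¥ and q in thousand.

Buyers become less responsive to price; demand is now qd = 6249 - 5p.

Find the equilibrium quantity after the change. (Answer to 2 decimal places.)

Solve the original market: 6249 - 6p = 6p - 3315, hence p = 797 and q = 1467.
The new curves are qd = 6249 - 5p (demand) and qs = 6p - 3315 (supply).
Equate the new curves: 6249 - 5p = 6p - 3315, giving 9564 = 11p, p = 9564/11 ≈ 869.4545, q = 20919/11 ≈ 1901.7273.

1901.73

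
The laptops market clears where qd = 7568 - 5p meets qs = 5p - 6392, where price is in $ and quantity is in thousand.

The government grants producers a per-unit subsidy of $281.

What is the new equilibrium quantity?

1290.5

Original equilibrium: 7568 - 5p = 5p - 6392 gives 13960 = 10p, so p = 1396 and q = 588.
Since sellers receive the price plus the subsidy, the effective supply curve becomes qs = 5p - 4987.
Clearing the new market: 7568 - 5p = 5p - 4987, so p = 1255.5 and q = 1290.5.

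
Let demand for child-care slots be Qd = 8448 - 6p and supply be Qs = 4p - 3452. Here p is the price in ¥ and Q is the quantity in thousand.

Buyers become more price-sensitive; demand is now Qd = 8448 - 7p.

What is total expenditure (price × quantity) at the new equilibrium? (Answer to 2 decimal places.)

946885.95

Original equilibrium: 8448 - 6p = 4p - 3452 gives 11900 = 10p, so p = 1190 and Q = 1308.
With the change applied: demand Qd = 8448 - 7p, supply Qs = 4p - 3452.
New equilibrium: 8448 - 7p = 4p - 3452 ⇒ 11900 = 11p ⇒ p = 11900/11 ≈ 1081.8182, Q = 9628/11 ≈ 875.2727.
New expenditure = 1081.8182 × 875.2727 = 946885.95.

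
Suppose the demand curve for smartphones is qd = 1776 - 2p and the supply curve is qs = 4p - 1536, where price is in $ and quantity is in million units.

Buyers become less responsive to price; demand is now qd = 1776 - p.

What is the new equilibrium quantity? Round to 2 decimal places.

Before the shock: 1776 - 2p = 4p - 1536 ⇒ 3312 = 6p ⇒ p = 552, q = 672.
With the change applied: demand qd = 1776 - p, supply qs = 4p - 1536.
Setting them equal: 1776 - p = 4p - 1536 → 3312 = 5p, so p = 662.4 and q = 1113.6.

1113.60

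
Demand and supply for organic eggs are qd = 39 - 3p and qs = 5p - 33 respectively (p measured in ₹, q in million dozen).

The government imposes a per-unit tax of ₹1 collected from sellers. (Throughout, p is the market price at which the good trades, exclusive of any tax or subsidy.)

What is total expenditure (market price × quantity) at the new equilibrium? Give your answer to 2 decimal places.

97.45

Before the shock: 39 - 3p = 5p - 33 ⇒ 72 = 8p ⇒ p = 9, q = 12.
Since sellers keep the price net of the tax, the effective supply curve becomes qs = 5p - 38.
New equilibrium: 39 - 3p = 5p - 38 ⇒ 77 = 8p ⇒ p = 9.625, q = 10.125.
New expenditure = 9.625 × 10.125 = 97.45.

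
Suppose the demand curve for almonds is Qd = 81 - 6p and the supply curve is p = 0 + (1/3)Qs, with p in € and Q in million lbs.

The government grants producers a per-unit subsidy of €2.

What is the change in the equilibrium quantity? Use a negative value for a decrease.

Before the shock: 81 - 6p = 3p ⇒ 81 = 9p ⇒ p = 9, Q = 27.
Since sellers receive the price plus the subsidy, the effective supply curve becomes Qs = 3p + 6.
Clearing the new market: 81 - 6p = 3p + 6, so p = 25/3 ≈ 8.3333 and Q = 31.
ΔQ = 31 − 27 = +4.

+4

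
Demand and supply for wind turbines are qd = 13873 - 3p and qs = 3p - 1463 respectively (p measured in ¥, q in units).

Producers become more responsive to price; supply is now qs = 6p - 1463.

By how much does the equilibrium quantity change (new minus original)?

+2556

Before the shock: 13873 - 3p = 3p - 1463 ⇒ 15336 = 6p ⇒ p = 2556, q = 6205.
The new curves are qd = 13873 - 3p (demand) and qs = 6p - 1463 (supply).
Equate the new curves: 13873 - 3p = 6p - 1463, giving 15336 = 9p, p = 1704, q = 8761.
Δq = 8761 − 6205 = +2556.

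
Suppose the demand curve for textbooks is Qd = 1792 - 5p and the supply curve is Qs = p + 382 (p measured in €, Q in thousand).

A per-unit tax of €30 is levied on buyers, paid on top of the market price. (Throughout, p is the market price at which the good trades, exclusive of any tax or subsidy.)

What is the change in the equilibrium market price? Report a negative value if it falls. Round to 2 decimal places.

-25.00

Original equilibrium: 1792 - 5p = p + 382 gives 1410 = 6p, so p = 235 and Q = 617.
Since buyers pay the price plus the tax, the effective demand curve becomes Qd = 1642 - 5p.
Equate the new curves: 1642 - 5p = p + 382, giving 1260 = 6p, p = 210, Q = 592.
Δp = 210 − 235 = -25.00.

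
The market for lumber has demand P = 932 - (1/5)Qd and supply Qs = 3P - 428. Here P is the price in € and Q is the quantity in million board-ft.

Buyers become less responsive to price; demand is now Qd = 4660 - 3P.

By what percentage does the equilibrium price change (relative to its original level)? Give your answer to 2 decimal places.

+33.33

Solve the original market: 4660 - 5P = 3P - 428, hence P = 636 and Q = 1480.
The shock moves the curves to Qd = 4660 - 3P and Qs = 3P - 428.
Equate the new curves: 4660 - 3P = 3P - 428, giving 5088 = 6P, P = 848, Q = 2116.
%ΔP = (848 − 636) / 636 × 100 = +33.33%.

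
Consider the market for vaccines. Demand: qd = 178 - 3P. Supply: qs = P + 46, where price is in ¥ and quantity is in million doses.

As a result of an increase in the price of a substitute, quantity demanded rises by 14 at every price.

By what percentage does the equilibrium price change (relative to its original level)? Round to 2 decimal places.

Solve the original market: 178 - 3P = P + 46, hence P = 33 and q = 79.
The new curves are qd = 192 - 3P (demand) and qs = P + 46 (supply).
Setting them equal: 192 - 3P = P + 46 → 146 = 4P, so P = 36.5 and q = 82.5.
%ΔP = (36.5 − 33) / 33 × 100 = +10.61%.

+10.61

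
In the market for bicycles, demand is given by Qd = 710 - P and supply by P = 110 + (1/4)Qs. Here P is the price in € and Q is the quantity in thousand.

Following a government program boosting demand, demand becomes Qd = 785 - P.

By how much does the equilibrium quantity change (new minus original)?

Before the shock: 710 - P = 4P - 440 ⇒ 1150 = 5P ⇒ P = 230, Q = 480.
The shock moves the curves to Qd = 785 - P and Qs = 4P - 440.
New equilibrium: 785 - P = 4P - 440 ⇒ 1225 = 5P ⇒ P = 245, Q = 540.
ΔQ = 540 − 480 = +60.

+60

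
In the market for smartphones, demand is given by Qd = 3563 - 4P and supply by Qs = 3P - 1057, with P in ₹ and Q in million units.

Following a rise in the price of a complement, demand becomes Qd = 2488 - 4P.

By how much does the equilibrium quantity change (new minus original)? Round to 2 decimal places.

Original equilibrium: 3563 - 4P = 3P - 1057 gives 4620 = 7P, so P = 660 and Q = 923.
The shock moves the curves to Qd = 2488 - 4P and Qs = 3P - 1057.
New equilibrium: 2488 - 4P = 3P - 1057 ⇒ 3545 = 7P ⇒ P = 3545/7 ≈ 506.4286, Q = 3236/7 ≈ 462.2857.
ΔQ = 462.2857 − 923 = -460.71.

-460.71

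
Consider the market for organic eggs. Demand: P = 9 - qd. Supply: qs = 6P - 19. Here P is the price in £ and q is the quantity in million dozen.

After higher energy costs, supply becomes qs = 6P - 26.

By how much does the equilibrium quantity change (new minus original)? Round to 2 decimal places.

-1.00

Initially, 9 - P = 6P - 19, so 28 = 7P and P = 4, q = 5.
After the shift, demand is qd = 9 - P and supply is qs = 6P - 26.
New equilibrium: 9 - P = 6P - 26 ⇒ 35 = 7P ⇒ P = 5, q = 4.
Δq = 4 − 5 = -1.00.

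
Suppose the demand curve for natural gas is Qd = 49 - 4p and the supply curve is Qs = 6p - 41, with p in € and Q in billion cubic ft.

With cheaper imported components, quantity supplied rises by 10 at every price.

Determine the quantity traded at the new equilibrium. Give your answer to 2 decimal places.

17.00

Initially, 49 - 4p = 6p - 41, so 90 = 10p and p = 9, Q = 13.
The new curves are Qd = 49 - 4p (demand) and Qs = 6p - 31 (supply).
Equate the new curves: 49 - 4p = 6p - 31, giving 80 = 10p, p = 8, Q = 17.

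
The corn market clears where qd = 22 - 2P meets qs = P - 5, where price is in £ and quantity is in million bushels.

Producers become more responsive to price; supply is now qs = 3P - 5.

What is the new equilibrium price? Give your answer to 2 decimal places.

5.40

Original equilibrium: 22 - 2P = P - 5 gives 27 = 3P, so P = 9 and q = 4.
The shock moves the curves to qd = 22 - 2P and qs = 3P - 5.
Equate the new curves: 22 - 2P = 3P - 5, giving 27 = 5P, P = 5.4, q = 11.2.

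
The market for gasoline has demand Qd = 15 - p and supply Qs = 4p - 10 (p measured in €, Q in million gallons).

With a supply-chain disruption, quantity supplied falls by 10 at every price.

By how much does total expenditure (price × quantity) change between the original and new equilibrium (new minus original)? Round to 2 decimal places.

Original equilibrium: 15 - p = 4p - 10 gives 25 = 5p, so p = 5 and Q = 10.
With the change applied: demand Qd = 15 - p, supply Qs = 4p - 20.
Setting them equal: 15 - p = 4p - 20 → 35 = 5p, so p = 7 and Q = 8.
Expenditure moves from 5×10 = 50 to 7×8 = 56; change = +6.00.

+6.00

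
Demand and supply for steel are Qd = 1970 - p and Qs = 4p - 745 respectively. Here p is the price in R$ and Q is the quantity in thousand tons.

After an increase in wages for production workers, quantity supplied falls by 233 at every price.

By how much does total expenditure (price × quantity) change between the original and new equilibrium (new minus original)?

Solve the original market: 1970 - p = 4p - 745, hence p = 543 and Q = 1427.
After the shift, demand is Qd = 1970 - p and supply is Qs = 4p - 978.
Setting them equal: 1970 - p = 4p - 978 → 2948 = 5p, so p = 589.6 and Q = 1380.4.
Expenditure moves from 543×1427 = 774861 to 589.6×1380.4 = 813883.84; change = +39022.84.

+39022.84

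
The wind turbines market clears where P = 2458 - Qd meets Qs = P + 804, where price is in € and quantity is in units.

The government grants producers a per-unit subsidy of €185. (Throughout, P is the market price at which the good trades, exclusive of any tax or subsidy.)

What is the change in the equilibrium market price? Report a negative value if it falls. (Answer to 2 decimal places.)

-92.50

Before the shock: 2458 - P = P + 804 ⇒ 1654 = 2P ⇒ P = 827, Q = 1631.
Since sellers receive the price plus the subsidy, the effective supply curve becomes Qs = P + 989.
Clearing the new market: 2458 - P = P + 989, so P = 734.5 and Q = 1723.5.
ΔP = 734.5 − 827 = -92.50.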